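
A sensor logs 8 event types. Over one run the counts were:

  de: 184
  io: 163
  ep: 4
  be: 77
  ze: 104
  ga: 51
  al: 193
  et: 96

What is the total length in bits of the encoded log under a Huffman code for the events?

2426

Greedily combine the two least-frequent nodes:
combine ep(4), ga(51) → 55
combine 55, be(77) → 132
combine et(96), ze(104) → 200
combine 132, io(163) → 295
combine de(184), al(193) → 377
combine 200, 295 → 495
combine 377, 495 → 872
Total encoded bits = sum of merged weights = 55 + 132 + 200 + 295 + 377 + 495 + 872 = 2426.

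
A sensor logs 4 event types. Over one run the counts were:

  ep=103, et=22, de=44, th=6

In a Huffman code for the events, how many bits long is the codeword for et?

3

Repeatedly merge the two smallest:
th(6) + et(22) → 28
28 + de(44) → 72
72 + ep(103) → 175
et's leaf is at depth 3, giving a 3-bit codeword.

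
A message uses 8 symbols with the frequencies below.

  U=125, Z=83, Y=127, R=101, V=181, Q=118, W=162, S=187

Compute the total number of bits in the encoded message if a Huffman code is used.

Greedily combine the two least-frequent nodes:
merge Z(83) and R(101): 184
merge Q(118) and U(125): 243
merge Y(127) and W(162): 289
merge V(181) and 184: 365
merge S(187) and 243: 430
merge 289 and 365: 654
merge 430 and 654: 1084
The encoded length is the sum of every internal node's weight: 184 + 243 + 289 + 365 + 430 + 654 + 1084 = 3249 bits.

3249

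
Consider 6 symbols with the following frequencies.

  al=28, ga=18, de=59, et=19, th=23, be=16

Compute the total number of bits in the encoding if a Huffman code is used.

402

Build the Huffman tree bottom-up:
merge be(16) and ga(18): 34
merge et(19) and th(23): 42
merge al(28) and 34: 62
merge 42 and de(59): 101
merge 62 and 101: 163
The encoded length is the sum of every internal node's weight: 34 + 42 + 62 + 101 + 163 = 402 bits.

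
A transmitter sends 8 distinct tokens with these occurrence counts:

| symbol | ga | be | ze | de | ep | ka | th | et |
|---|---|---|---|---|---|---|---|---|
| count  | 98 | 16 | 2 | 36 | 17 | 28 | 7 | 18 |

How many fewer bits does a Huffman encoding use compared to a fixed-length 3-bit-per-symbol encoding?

Fixed-length: 3 bits × 222 symbols = 666 bits.
Huffman merges:
combine ze(2), th(7) → 9
combine 9, be(16) → 25
combine ep(17), et(18) → 35
combine 25, ka(28) → 53
combine 35, de(36) → 71
combine 53, 71 → 124
combine ga(98), 124 → 222
Huffman total = 9 + 25 + 35 + 53 + 71 + 124 + 222 = 539 bits.
Saving = 666 − 539 = 127 bits.

127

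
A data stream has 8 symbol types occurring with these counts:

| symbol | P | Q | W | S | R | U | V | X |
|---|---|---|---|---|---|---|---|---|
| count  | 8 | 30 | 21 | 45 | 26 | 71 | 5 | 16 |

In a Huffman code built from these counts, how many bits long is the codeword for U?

2

Repeatedly merge the two smallest:
merge V(5) and P(8): 13
merge 13 and X(16): 29
merge W(21) and R(26): 47
merge 29 and Q(30): 59
merge S(45) and 47: 92
merge 59 and U(71): 130
merge 92 and 130: 222
The subtree containing U is merged 2 times, so code length = 2.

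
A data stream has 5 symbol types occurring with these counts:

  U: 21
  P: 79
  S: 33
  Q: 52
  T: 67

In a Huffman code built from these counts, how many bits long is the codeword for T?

2

Build the tree from the bottom:
combine U(21), S(33) → 54
combine Q(52), 54 → 106
combine T(67), P(79) → 146
combine 106, 146 → 252
The subtree containing T is merged 2 times, so code length = 2.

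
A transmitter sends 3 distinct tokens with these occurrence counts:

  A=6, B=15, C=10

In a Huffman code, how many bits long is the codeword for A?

Build the tree from the bottom:
A(6) + C(10) → 16
B(15) + 16 → 31
The subtree containing A is merged 2 times, so code length = 2.

2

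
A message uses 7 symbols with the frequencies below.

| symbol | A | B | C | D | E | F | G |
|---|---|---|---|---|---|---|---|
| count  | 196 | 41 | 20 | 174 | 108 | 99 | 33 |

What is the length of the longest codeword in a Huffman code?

Merge the two lowest-weight nodes at each step:
merge C(20) and G(33): 53
merge B(41) and 53: 94
merge 94 and F(99): 193
merge E(108) and D(174): 282
merge 193 and A(196): 389
merge 282 and 389: 671
The rarest symbols sit at the bottom; the longest codeword is 5 bits.

5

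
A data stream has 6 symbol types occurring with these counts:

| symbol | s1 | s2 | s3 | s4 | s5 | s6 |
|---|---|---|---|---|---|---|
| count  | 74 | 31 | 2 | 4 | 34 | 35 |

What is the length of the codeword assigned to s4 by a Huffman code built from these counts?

4

Build the tree from the bottom:
s3(2) + s4(4) → 6
6 + s2(31) → 37
s5(34) + s6(35) → 69
37 + 69 → 106
s1(74) + 106 → 180
s4 sits 4 levels below the root, so its codeword is 4 bits.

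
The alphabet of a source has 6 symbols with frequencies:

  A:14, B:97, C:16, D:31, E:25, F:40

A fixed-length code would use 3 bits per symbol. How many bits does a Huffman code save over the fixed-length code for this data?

164

Fixed-length: 3 bits × 223 symbols = 669 bits.
Huffman merges:
combine A(14), C(16) → 30
combine E(25), 30 → 55
combine D(31), F(40) → 71
combine 55, 71 → 126
combine B(97), 126 → 223
Huffman total = 30 + 55 + 71 + 126 + 223 = 505 bits.
Saving = 669 − 505 = 164 bits.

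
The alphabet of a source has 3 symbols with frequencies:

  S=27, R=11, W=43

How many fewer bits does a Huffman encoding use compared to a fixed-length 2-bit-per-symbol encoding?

43

Fixed-length: 2 bits × 81 symbols = 162 bits.
Huffman merges:
combine R(11), S(27) → 38
combine 38, W(43) → 81
Huffman total = 38 + 81 = 119 bits.
Saving = 162 − 119 = 43 bits.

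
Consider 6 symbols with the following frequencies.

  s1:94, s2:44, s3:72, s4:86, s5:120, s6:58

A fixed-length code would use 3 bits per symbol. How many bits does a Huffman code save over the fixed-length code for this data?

Fixed-length: 3 bits × 474 symbols = 1422 bits.
Huffman merges:
combine s2(44), s6(58) → 102
combine s3(72), s4(86) → 158
combine s1(94), 102 → 196
combine s5(120), 158 → 278
combine 196, 278 → 474
Huffman total = 102 + 158 + 196 + 278 + 474 = 1208 bits.
Saving = 1422 − 1208 = 214 bits.

214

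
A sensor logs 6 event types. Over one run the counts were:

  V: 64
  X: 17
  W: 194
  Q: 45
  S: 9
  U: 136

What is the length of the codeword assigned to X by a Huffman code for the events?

Repeatedly merge the two smallest:
merge S(9) and X(17): 26
merge 26 and Q(45): 71
merge V(64) and 71: 135
merge 135 and U(136): 271
merge W(194) and 271: 465
The subtree containing X is merged 5 times, so code length = 5.

5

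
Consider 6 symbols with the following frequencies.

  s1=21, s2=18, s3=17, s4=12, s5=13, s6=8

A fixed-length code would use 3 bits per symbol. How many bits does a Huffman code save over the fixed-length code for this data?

39

Fixed-length: 3 bits × 89 symbols = 267 bits.
Huffman merges:
combine s6(8), s4(12) → 20
combine s5(13), s3(17) → 30
combine s2(18), 20 → 38
combine s1(21), 30 → 51
combine 38, 51 → 89
Huffman total = 20 + 30 + 38 + 51 + 89 = 228 bits.
Saving = 267 − 228 = 39 bits.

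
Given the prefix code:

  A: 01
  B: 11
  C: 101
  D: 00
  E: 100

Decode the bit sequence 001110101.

Read left to right; each codeword is recognised as soon as it completes (prefix code):
  00→D | 11→B | 101→C | 01→A
Decoded message: DBCA

DBCA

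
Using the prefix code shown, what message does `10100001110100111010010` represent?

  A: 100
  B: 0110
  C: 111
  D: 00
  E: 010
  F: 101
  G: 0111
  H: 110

Read left to right; each codeword is recognised as soon as it completes (prefix code):
  101→F | 00→D | 00→D | 111→C | 010→E | 0111→G | 010→E | 010→E
Decoded message: FDDCEGEE

FDDCEGEE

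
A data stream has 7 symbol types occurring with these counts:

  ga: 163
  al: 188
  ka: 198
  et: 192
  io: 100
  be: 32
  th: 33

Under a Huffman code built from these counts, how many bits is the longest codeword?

Merge the two lowest-weight nodes at each step:
combine be(32), th(33) → 65
combine 65, io(100) → 165
combine ga(163), 165 → 328
combine al(188), et(192) → 380
combine ka(198), 328 → 526
combine 380, 526 → 906
The rarest symbols sit at the bottom; the longest codeword is 5 bits.

5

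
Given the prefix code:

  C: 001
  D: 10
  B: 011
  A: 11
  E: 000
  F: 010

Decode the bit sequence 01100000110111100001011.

Read left to right; each codeword is recognised as soon as it completes (prefix code):
  011→B | 000→E | 001→C | 10→D | 11→A | 11→A | 000→E | 010→F | 11→A
Decoded message: BECDAAEFA

BECDAAEFA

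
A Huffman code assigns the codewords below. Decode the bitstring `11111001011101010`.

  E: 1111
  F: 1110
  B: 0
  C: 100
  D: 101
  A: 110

Read left to right; each codeword is recognised as soon as it completes (prefix code):
  1111→E | 100→C | 101→D | 110→A | 101→D | 0→B
Decoded message: ECDADB

ECDADB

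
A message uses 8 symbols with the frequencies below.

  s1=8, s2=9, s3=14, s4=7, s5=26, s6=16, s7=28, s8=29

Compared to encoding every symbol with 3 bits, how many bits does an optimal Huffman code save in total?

Fixed-length: 3 bits × 137 symbols = 411 bits.
Huffman merges:
combine s4(7), s1(8) → 15
combine s2(9), s3(14) → 23
combine 15, s6(16) → 31
combine 23, s5(26) → 49
combine s7(28), s8(29) → 57
combine 31, 49 → 80
combine 57, 80 → 137
Huffman total = 15 + 23 + 31 + 49 + 57 + 80 + 137 = 392 bits.
Saving = 411 − 392 = 19 bits.

19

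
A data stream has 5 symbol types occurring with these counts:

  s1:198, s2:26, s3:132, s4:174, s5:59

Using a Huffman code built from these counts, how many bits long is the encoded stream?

1263

Merge the two smallest weights repeatedly:
s2(26) + s5(59) → 85
85 + s3(132) → 217
s4(174) + s1(198) → 372
217 + 372 → 589
The encoded length is the sum of every internal node's weight: 85 + 217 + 372 + 589 = 1263 bits.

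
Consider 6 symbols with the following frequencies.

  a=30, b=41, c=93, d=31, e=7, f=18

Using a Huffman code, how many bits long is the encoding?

Greedily combine the two least-frequent nodes:
merge e(7) and f(18): 25
merge 25 and a(30): 55
merge d(31) and b(41): 72
merge 55 and 72: 127
merge c(93) and 127: 220
Each symbol's bit-cost is frequency × depth; summing gives 499 bits (equivalently 25 + 55 + 72 + 127 + 220).

499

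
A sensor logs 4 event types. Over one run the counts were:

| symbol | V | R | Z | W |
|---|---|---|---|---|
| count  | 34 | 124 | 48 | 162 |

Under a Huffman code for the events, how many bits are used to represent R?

2

Build the tree from the bottom:
merge V(34) and Z(48): 82
merge 82 and R(124): 206
merge W(162) and 206: 368
R's leaf is at depth 2, giving a 2-bit codeword.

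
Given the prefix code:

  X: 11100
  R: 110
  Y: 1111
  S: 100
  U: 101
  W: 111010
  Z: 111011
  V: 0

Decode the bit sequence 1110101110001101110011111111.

WXVRXYY

Read left to right; each codeword is recognised as soon as it completes (prefix code):
  111010→W | 11100→X | 0→V | 110→R | 11100→X | 1111→Y | 1111→Y
Decoded message: WXVRXYY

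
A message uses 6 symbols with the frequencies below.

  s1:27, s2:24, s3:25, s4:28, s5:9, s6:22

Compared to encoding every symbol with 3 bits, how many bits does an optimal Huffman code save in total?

55

Fixed-length: 3 bits × 135 symbols = 405 bits.
Huffman merges:
combine s5(9), s6(22) → 31
combine s2(24), s3(25) → 49
combine s1(27), s4(28) → 55
combine 31, 49 → 80
combine 55, 80 → 135
Huffman total = 31 + 49 + 55 + 80 + 135 = 350 bits.
Saving = 405 − 350 = 55 bits.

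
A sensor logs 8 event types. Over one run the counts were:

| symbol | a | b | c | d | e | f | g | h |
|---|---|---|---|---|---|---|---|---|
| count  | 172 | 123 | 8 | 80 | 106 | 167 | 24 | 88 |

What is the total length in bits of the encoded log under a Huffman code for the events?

Merge the two smallest weights repeatedly:
combine c(8), g(24) → 32
combine 32, d(80) → 112
combine h(88), e(106) → 194
combine 112, b(123) → 235
combine f(167), a(172) → 339
combine 194, 235 → 429
combine 339, 429 → 768
Total encoded bits = sum of merged weights = 32 + 112 + 194 + 235 + 339 + 429 + 768 = 2109.

2109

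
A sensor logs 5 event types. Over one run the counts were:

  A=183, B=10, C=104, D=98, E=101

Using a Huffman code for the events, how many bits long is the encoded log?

Merge the two smallest weights repeatedly:
merge B(10) and D(98): 108
merge E(101) and C(104): 205
merge 108 and A(183): 291
merge 205 and 291: 496
Total encoded bits = sum of merged weights = 108 + 205 + 291 + 496 = 1100.

1100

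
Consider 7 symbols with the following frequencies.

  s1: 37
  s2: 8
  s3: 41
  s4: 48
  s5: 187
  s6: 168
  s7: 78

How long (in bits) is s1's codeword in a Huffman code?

4

Build the tree from the bottom:
merge s2(8) and s1(37): 45
merge s3(41) and 45: 86
merge s4(48) and s7(78): 126
merge 86 and 126: 212
merge s6(168) and s5(187): 355
merge 212 and 355: 567
s1's leaf is at depth 4, giving a 4-bit codeword.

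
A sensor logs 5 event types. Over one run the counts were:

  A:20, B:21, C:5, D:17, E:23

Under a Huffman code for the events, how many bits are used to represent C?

3

Huffman merges, smallest pair first:
combine C(5), D(17) → 22
combine A(20), B(21) → 41
combine 22, E(23) → 45
combine 41, 45 → 86
C's leaf is at depth 3, giving a 3-bit codeword.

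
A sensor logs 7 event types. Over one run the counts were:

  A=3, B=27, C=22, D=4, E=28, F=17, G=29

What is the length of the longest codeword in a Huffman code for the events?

Merge the two lowest-weight nodes at each step:
merge A(3) and D(4): 7
merge 7 and F(17): 24
merge C(22) and 24: 46
merge B(27) and E(28): 55
merge G(29) and 46: 75
merge 55 and 75: 130
The first pair merged (A, D) ends up deepest, at depth 5.

5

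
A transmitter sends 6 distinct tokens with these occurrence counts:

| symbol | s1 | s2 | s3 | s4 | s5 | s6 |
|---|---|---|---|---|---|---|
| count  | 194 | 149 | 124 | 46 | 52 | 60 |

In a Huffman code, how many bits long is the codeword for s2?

2

Repeatedly merge the two smallest:
merge s4(46) and s5(52): 98
merge s6(60) and 98: 158
merge s3(124) and s2(149): 273
merge 158 and s1(194): 352
merge 273 and 352: 625
s2 sits 2 levels below the root, so its codeword is 2 bits.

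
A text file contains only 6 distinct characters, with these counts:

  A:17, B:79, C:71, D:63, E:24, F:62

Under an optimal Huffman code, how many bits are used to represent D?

Build the tree from the bottom:
combine A(17), E(24) → 41
combine 41, F(62) → 103
combine D(63), C(71) → 134
combine B(79), 103 → 182
combine 134, 182 → 316
D sits 2 levels below the root, so its codeword is 2 bits.

2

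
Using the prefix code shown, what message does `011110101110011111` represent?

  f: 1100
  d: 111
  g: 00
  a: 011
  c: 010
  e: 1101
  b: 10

Read left to right; each codeword is recognised as soon as it completes (prefix code):
  011→a | 1101→e | 011→a | 10→b | 011→a | 111→d
Decoded message: aeabad

aeabad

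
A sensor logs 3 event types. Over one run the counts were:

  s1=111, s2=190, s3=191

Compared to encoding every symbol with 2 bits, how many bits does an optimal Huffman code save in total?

191

Fixed-length: 2 bits × 492 symbols = 984 bits.
Huffman merges:
combine s1(111), s2(190) → 301
combine s3(191), 301 → 492
Huffman total = 301 + 492 = 793 bits.
Saving = 984 − 793 = 191 bits.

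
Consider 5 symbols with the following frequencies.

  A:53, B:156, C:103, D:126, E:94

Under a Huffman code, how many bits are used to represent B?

2

Build the tree from the bottom:
combine A(53), E(94) → 147
combine C(103), D(126) → 229
combine 147, B(156) → 303
combine 229, 303 → 532
B sits 2 levels below the root, so its codeword is 2 bits.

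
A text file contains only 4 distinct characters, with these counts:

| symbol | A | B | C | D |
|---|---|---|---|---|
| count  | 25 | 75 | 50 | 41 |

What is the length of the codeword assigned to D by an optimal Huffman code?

Huffman merges, smallest pair first:
A(25) + D(41) → 66
C(50) + 66 → 116
B(75) + 116 → 191
The subtree containing D is merged 3 times, so code length = 3.

3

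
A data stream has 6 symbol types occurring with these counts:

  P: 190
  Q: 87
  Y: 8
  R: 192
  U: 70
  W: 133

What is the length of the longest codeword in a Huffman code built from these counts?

4

Merge the two lowest-weight nodes at each step:
combine Y(8), U(70) → 78
combine 78, Q(87) → 165
combine W(133), 165 → 298
combine P(190), R(192) → 382
combine 298, 382 → 680
Maximum depth reached is 4.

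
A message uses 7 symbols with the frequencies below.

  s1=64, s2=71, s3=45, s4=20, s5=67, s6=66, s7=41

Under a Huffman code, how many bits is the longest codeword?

4

Merge the two lowest-weight nodes at each step:
merge s4(20) and s7(41): 61
merge s3(45) and 61: 106
merge s1(64) and s6(66): 130
merge s5(67) and s2(71): 138
merge 106 and 130: 236
merge 138 and 236: 374
The first pair merged (s4, s7) ends up deepest, at depth 4.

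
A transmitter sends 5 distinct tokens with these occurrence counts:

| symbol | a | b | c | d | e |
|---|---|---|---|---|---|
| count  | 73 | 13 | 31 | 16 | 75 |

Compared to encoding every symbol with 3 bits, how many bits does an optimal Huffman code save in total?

Fixed-length: 3 bits × 208 symbols = 624 bits.
Huffman merges:
merge b(13) and d(16): 29
merge 29 and c(31): 60
merge 60 and a(73): 133
merge e(75) and 133: 208
Huffman total = 29 + 60 + 133 + 208 = 430 bits.
Saving = 624 − 430 = 194 bits.

194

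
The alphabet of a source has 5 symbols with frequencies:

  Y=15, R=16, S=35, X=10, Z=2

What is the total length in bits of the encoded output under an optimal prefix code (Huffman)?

Build the Huffman tree bottom-up:
Z(2) + X(10) → 12
12 + Y(15) → 27
R(16) + 27 → 43
S(35) + 43 → 78
Total encoded bits = sum of merged weights = 12 + 27 + 43 + 78 = 160.

160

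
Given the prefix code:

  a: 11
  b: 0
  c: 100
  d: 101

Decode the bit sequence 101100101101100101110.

Read left to right; each codeword is recognised as soon as it completes (prefix code):
  101→d | 100→c | 101→d | 101→d | 100→c | 101→d | 11→a | 0→b
Decoded message: dcddcdab

dcddcdab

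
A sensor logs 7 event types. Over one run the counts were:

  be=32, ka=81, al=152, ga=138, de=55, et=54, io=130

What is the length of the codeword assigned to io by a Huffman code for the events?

Huffman merges, smallest pair first:
combine be(32), et(54) → 86
combine de(55), ka(81) → 136
combine 86, io(130) → 216
combine 136, ga(138) → 274
combine al(152), 216 → 368
combine 274, 368 → 642
io sits 3 levels below the root, so its codeword is 3 bits.

3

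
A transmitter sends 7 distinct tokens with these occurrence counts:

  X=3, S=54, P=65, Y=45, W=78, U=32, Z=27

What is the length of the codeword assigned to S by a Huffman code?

3

Build the tree from the bottom:
merge X(3) and Z(27): 30
merge 30 and U(32): 62
merge Y(45) and S(54): 99
merge 62 and P(65): 127
merge W(78) and 99: 177
merge 127 and 177: 304
S sits 3 levels below the root, so its codeword is 3 bits.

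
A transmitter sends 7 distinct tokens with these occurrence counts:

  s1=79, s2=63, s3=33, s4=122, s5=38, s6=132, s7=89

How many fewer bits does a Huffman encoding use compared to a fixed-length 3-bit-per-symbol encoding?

183

Fixed-length: 3 bits × 556 symbols = 1668 bits.
Huffman merges:
s3(33) + s5(38) → 71
s2(63) + 71 → 134
s1(79) + s7(89) → 168
s4(122) + s6(132) → 254
134 + 168 → 302
254 + 302 → 556
Huffman total = 71 + 134 + 168 + 254 + 302 + 556 = 1485 bits.
Saving = 1668 − 1485 = 183 bits.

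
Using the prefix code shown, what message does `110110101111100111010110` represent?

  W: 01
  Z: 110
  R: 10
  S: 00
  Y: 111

Read left to right; each codeword is recognised as soon as it completes (prefix code):
  110→Z | 110→Z | 10→R | 111→Y | 110→Z | 01→W | 110→Z | 10→R | 110→Z
Decoded message: ZZRYZWZRZ

ZZRYZWZRZ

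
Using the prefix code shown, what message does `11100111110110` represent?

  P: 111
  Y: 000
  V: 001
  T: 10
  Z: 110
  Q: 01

PVPTZ

Read left to right; each codeword is recognised as soon as it completes (prefix code):
  111→P | 001→V | 111→P | 10→T | 110→Z
Decoded message: PVPTZ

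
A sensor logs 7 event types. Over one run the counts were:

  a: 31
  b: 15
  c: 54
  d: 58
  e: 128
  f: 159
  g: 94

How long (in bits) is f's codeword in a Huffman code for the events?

Huffman merges, smallest pair first:
b(15) + a(31) → 46
46 + c(54) → 100
d(58) + g(94) → 152
100 + e(128) → 228
152 + f(159) → 311
228 + 311 → 539
The subtree containing f is merged 2 times, so code length = 2.

2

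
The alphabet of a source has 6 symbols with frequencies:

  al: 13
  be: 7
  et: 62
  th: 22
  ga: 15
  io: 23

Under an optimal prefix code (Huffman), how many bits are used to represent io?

Build the tree from the bottom:
merge be(7) and al(13): 20
merge ga(15) and 20: 35
merge th(22) and io(23): 45
merge 35 and 45: 80
merge et(62) and 80: 142
io sits 3 levels below the root, so its codeword is 3 bits.

3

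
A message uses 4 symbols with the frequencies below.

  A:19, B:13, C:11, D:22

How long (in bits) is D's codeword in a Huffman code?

2

Huffman merges, smallest pair first:
merge C(11) and B(13): 24
merge A(19) and D(22): 41
merge 24 and 41: 65
D's leaf is at depth 2, giving a 2-bit codeword.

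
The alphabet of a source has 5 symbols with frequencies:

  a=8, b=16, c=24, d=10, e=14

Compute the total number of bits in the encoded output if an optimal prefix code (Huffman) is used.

Merge the two smallest weights repeatedly:
merge a(8) and d(10): 18
merge e(14) and b(16): 30
merge 18 and c(24): 42
merge 30 and 42: 72
The encoded length is the sum of every internal node's weight: 18 + 30 + 42 + 72 = 162 bits.

162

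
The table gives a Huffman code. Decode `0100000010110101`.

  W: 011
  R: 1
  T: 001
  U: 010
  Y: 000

UYTWUR

Read left to right; each codeword is recognised as soon as it completes (prefix code):
  010→U | 000→Y | 001→T | 011→W | 010→U | 1→R
Decoded message: UYTWUR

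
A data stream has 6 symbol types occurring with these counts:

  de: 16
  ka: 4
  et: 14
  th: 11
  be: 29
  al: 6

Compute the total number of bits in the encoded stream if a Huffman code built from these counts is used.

Greedily combine the two least-frequent nodes:
combine ka(4), al(6) → 10
combine 10, th(11) → 21
combine et(14), de(16) → 30
combine 21, be(29) → 50
combine 30, 50 → 80
Total encoded bits = sum of merged weights = 10 + 21 + 30 + 50 + 80 = 191.

191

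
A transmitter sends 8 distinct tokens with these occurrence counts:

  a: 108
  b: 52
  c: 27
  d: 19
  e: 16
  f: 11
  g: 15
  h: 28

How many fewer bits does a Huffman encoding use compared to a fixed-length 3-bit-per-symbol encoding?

102

Fixed-length: 3 bits × 276 symbols = 828 bits.
Huffman merges:
combine f(11), g(15) → 26
combine e(16), d(19) → 35
combine 26, c(27) → 53
combine h(28), 35 → 63
combine b(52), 53 → 105
combine 63, 105 → 168
combine a(108), 168 → 276
Huffman total = 26 + 35 + 53 + 63 + 105 + 168 + 276 = 726 bits.
Saving = 828 − 726 = 102 bits.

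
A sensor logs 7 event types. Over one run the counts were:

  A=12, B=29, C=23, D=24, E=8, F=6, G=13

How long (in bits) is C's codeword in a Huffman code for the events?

Huffman merges, smallest pair first:
F(6) + E(8) → 14
A(12) + G(13) → 25
14 + C(23) → 37
D(24) + 25 → 49
B(29) + 37 → 66
49 + 66 → 115
C's leaf is at depth 3, giving a 3-bit codeword.

3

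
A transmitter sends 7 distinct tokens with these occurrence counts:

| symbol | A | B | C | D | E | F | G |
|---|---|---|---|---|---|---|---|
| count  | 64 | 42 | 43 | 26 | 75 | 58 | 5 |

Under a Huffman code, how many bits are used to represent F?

Huffman merges, smallest pair first:
G(5) + D(26) → 31
31 + B(42) → 73
C(43) + F(58) → 101
A(64) + 73 → 137
E(75) + 101 → 176
137 + 176 → 313
The subtree containing F is merged 3 times, so code length = 3.

3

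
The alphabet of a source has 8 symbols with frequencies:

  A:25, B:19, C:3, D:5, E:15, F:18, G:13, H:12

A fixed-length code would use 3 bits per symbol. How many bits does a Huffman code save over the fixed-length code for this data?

17

Fixed-length: 3 bits × 110 symbols = 330 bits.
Huffman merges:
merge C(3) and D(5): 8
merge 8 and H(12): 20
merge G(13) and E(15): 28
merge F(18) and B(19): 37
merge 20 and A(25): 45
merge 28 and 37: 65
merge 45 and 65: 110
Huffman total = 8 + 20 + 28 + 37 + 45 + 65 + 110 = 313 bits.
Saving = 330 − 313 = 17 bits.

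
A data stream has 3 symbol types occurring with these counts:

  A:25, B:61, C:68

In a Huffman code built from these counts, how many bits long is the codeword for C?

Repeatedly merge the two smallest:
merge A(25) and B(61): 86
merge C(68) and 86: 154
C is a child of the root — depth 1, so its codeword is a single bit.

1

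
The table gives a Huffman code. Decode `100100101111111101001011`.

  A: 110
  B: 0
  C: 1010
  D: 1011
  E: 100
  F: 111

EEDFFBED

Read left to right; each codeword is recognised as soon as it completes (prefix code):
  100→E | 100→E | 1011→D | 111→F | 111→F | 0→B | 100→E | 1011→D
Decoded message: EEDFFBED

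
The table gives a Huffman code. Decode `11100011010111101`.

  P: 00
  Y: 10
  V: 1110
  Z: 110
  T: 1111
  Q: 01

Read left to right; each codeword is recognised as soon as it completes (prefix code):
  1110→V | 00→P | 110→Z | 10→Y | 1111→T | 01→Q
Decoded message: VPZYTQ

VPZYTQ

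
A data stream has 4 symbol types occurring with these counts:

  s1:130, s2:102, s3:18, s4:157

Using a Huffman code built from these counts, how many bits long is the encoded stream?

Merge the two smallest weights repeatedly:
combine s3(18), s2(102) → 120
combine 120, s1(130) → 250
combine s4(157), 250 → 407
Each symbol's bit-cost is frequency × depth; summing gives 777 bits (equivalently 120 + 250 + 407).

777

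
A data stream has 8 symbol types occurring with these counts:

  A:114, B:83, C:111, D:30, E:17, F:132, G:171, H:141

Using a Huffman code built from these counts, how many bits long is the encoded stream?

2262

Build the Huffman tree bottom-up:
merge E(17) and D(30): 47
merge 47 and B(83): 130
merge C(111) and A(114): 225
merge 130 and F(132): 262
merge H(141) and G(171): 312
merge 225 and 262: 487
merge 312 and 487: 799
Total encoded bits = sum of merged weights = 47 + 130 + 225 + 262 + 312 + 487 + 799 = 2262.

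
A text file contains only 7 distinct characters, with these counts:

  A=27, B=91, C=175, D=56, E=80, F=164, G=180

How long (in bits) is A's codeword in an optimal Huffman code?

5

Repeatedly merge the two smallest:
merge A(27) and D(56): 83
merge E(80) and 83: 163
merge B(91) and 163: 254
merge F(164) and C(175): 339
merge G(180) and 254: 434
merge 339 and 434: 773
The subtree containing A is merged 5 times, so code length = 5.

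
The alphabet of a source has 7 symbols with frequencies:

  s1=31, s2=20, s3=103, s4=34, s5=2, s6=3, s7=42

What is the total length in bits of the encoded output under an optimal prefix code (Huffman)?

529

Merge the two smallest weights repeatedly:
s5(2) + s6(3) → 5
5 + s2(20) → 25
25 + s1(31) → 56
s4(34) + s7(42) → 76
56 + 76 → 132
s3(103) + 132 → 235
Total encoded bits = sum of merged weights = 5 + 25 + 56 + 76 + 132 + 235 = 529.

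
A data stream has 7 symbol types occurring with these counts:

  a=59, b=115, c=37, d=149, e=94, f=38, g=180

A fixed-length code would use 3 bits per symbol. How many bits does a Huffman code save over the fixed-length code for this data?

Fixed-length: 3 bits × 672 symbols = 2016 bits.
Huffman merges:
combine c(37), f(38) → 75
combine a(59), 75 → 134
combine e(94), b(115) → 209
combine 134, d(149) → 283
combine g(180), 209 → 389
combine 283, 389 → 672
Huffman total = 75 + 134 + 209 + 283 + 389 + 672 = 1762 bits.
Saving = 2016 − 1762 = 254 bits.

254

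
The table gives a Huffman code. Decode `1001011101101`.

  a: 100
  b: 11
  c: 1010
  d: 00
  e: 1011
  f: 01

Read left to right; each codeword is recognised as soon as it completes (prefix code):
  100→a | 1011→e | 1011→e | 01→f
Decoded message: aeef

aeef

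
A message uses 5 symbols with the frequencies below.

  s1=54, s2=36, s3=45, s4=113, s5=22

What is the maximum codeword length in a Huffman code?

3

Merge the two lowest-weight nodes at each step:
combine s5(22), s2(36) → 58
combine s3(45), s1(54) → 99
combine 58, 99 → 157
combine s4(113), 157 → 270
Maximum depth reached is 3.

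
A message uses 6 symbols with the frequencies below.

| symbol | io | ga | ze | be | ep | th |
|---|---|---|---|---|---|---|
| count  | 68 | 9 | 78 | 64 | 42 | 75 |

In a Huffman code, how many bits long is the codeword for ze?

Build the tree from the bottom:
merge ga(9) and ep(42): 51
merge 51 and be(64): 115
merge io(68) and th(75): 143
merge ze(78) and 115: 193
merge 143 and 193: 336
The subtree containing ze is merged 2 times, so code length = 2.

2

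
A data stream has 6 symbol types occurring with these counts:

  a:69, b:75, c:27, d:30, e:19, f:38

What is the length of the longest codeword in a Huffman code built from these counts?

Merge the two lowest-weight nodes at each step:
merge e(19) and c(27): 46
merge d(30) and f(38): 68
merge 46 and 68: 114
merge a(69) and b(75): 144
merge 114 and 144: 258
The rarest symbols sit at the bottom; the longest codeword is 3 bits.

3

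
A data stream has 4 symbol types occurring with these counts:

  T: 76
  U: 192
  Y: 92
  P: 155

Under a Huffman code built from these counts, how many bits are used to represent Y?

3

Repeatedly merge the two smallest:
merge T(76) and Y(92): 168
merge P(155) and 168: 323
merge U(192) and 323: 515
Y sits 3 levels below the root, so its codeword is 3 bits.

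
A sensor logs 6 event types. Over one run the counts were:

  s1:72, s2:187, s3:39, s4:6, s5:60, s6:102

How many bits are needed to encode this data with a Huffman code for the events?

1069

Merge the two smallest weights repeatedly:
merge s4(6) and s3(39): 45
merge 45 and s5(60): 105
merge s1(72) and s6(102): 174
merge 105 and 174: 279
merge s2(187) and 279: 466
Total encoded bits = sum of merged weights = 45 + 105 + 174 + 279 + 466 = 1069.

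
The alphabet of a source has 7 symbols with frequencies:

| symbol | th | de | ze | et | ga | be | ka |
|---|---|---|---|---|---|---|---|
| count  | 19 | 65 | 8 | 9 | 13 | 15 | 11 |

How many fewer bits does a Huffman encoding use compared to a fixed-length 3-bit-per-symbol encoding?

Fixed-length: 3 bits × 140 symbols = 420 bits.
Huffman merges:
merge ze(8) and et(9): 17
merge ka(11) and ga(13): 24
merge be(15) and 17: 32
merge th(19) and 24: 43
merge 32 and 43: 75
merge de(65) and 75: 140
Huffman total = 17 + 24 + 32 + 43 + 75 + 140 = 331 bits.
Saving = 420 − 331 = 89 bits.

89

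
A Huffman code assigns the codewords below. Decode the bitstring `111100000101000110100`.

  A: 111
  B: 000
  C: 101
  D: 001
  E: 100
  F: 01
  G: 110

AEBCBGE

Read left to right; each codeword is recognised as soon as it completes (prefix code):
  111→A | 100→E | 000→B | 101→C | 000→B | 110→G | 100→E
Decoded message: AEBCBGE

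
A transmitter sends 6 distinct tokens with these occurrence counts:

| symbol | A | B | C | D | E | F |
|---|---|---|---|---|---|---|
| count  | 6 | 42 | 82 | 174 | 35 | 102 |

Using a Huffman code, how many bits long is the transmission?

997

Merge the two smallest weights repeatedly:
A(6) + E(35) → 41
41 + B(42) → 83
C(82) + 83 → 165
F(102) + 165 → 267
D(174) + 267 → 441
Total encoded bits = sum of merged weights = 41 + 83 + 165 + 267 + 441 = 997.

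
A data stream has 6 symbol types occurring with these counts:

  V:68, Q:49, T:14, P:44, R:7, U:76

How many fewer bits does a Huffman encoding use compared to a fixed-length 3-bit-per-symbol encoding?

172

Fixed-length: 3 bits × 258 symbols = 774 bits.
Huffman merges:
merge R(7) and T(14): 21
merge 21 and P(44): 65
merge Q(49) and 65: 114
merge V(68) and U(76): 144
merge 114 and 144: 258
Huffman total = 21 + 65 + 114 + 144 + 258 = 602 bits.
Saving = 774 − 602 = 172 bits.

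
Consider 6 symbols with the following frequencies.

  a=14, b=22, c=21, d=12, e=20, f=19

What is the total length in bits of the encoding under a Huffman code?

Merge the two smallest weights repeatedly:
combine d(12), a(14) → 26
combine f(19), e(20) → 39
combine c(21), b(22) → 43
combine 26, 39 → 65
combine 43, 65 → 108
Each symbol's bit-cost is frequency × depth; summing gives 281 bits (equivalently 26 + 39 + 43 + 65 + 108).

281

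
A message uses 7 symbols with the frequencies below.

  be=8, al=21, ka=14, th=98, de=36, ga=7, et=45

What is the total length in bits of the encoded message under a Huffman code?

535

Merge the two smallest weights repeatedly:
merge ga(7) and be(8): 15
merge ka(14) and 15: 29
merge al(21) and 29: 50
merge de(36) and et(45): 81
merge 50 and 81: 131
merge th(98) and 131: 229
Each symbol's bit-cost is frequency × depth; summing gives 535 bits (equivalently 15 + 29 + 50 + 81 + 131 + 229).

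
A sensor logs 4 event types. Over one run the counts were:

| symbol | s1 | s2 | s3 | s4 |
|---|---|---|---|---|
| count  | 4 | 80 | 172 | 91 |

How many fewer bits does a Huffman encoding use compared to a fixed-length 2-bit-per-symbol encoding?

88

Fixed-length: 2 bits × 347 symbols = 694 bits.
Huffman merges:
combine s1(4), s2(80) → 84
combine 84, s4(91) → 175
combine s3(172), 175 → 347
Huffman total = 84 + 175 + 347 = 606 bits.
Saving = 694 − 606 = 88 bits.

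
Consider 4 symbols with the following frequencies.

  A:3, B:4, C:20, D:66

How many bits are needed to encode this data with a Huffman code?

Build the Huffman tree bottom-up:
merge A(3) and B(4): 7
merge 7 and C(20): 27
merge 27 and D(66): 93
The encoded length is the sum of every internal node's weight: 7 + 27 + 93 = 127 bits.

127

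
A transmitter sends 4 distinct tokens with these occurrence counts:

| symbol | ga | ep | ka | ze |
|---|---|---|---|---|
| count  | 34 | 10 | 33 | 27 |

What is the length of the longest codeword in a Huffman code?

Merge the two lowest-weight nodes at each step:
ep(10) + ze(27) → 37
ka(33) + ga(34) → 67
37 + 67 → 104
The first pair merged (ep, ze) ends up deepest, at depth 2.

2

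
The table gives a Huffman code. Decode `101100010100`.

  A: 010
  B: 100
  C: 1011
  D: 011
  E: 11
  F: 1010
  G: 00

Read left to right; each codeword is recognised as soon as it completes (prefix code):
  1011→C | 00→G | 010→A | 100→B
Decoded message: CGAB

CGAB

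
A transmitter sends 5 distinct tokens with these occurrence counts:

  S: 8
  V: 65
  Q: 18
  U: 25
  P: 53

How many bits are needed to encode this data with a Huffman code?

Merge the two smallest weights repeatedly:
merge S(8) and Q(18): 26
merge U(25) and 26: 51
merge 51 and P(53): 104
merge V(65) and 104: 169
Each symbol's bit-cost is frequency × depth; summing gives 350 bits (equivalently 26 + 51 + 104 + 169).

350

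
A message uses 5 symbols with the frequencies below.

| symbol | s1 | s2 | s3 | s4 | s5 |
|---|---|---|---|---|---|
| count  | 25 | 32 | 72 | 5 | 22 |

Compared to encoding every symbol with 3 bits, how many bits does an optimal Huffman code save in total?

149

Fixed-length: 3 bits × 156 symbols = 468 bits.
Huffman merges:
merge s4(5) and s5(22): 27
merge s1(25) and 27: 52
merge s2(32) and 52: 84
merge s3(72) and 84: 156
Huffman total = 27 + 52 + 84 + 156 = 319 bits.
Saving = 468 − 319 = 149 bits.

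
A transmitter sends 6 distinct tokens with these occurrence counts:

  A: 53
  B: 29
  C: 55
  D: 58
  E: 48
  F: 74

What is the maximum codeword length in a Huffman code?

Merge the two lowest-weight nodes at each step:
combine B(29), E(48) → 77
combine A(53), C(55) → 108
combine D(58), F(74) → 132
combine 77, 108 → 185
combine 132, 185 → 317
Maximum depth reached is 3.

3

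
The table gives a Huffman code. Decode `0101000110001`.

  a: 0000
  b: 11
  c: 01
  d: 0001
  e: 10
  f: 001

Read left to right; each codeword is recognised as soon as it completes (prefix code):
  01→c | 01→c | 0001→d | 10→e | 001→f
Decoded message: ccdef

ccdef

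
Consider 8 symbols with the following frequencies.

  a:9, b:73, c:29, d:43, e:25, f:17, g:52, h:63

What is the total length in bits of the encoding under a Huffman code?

874

Merge the two smallest weights repeatedly:
merge a(9) and f(17): 26
merge e(25) and 26: 51
merge c(29) and d(43): 72
merge 51 and g(52): 103
merge h(63) and 72: 135
merge b(73) and 103: 176
merge 135 and 176: 311
Total encoded bits = sum of merged weights = 26 + 51 + 72 + 103 + 135 + 176 + 311 = 874.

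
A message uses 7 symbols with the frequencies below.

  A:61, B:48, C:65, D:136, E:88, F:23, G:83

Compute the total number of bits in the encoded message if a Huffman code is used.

Greedily combine the two least-frequent nodes:
merge F(23) and B(48): 71
merge A(61) and C(65): 126
merge 71 and G(83): 154
merge E(88) and 126: 214
merge D(136) and 154: 290
merge 214 and 290: 504
Total encoded bits = sum of merged weights = 71 + 126 + 154 + 214 + 290 + 504 = 1359.

1359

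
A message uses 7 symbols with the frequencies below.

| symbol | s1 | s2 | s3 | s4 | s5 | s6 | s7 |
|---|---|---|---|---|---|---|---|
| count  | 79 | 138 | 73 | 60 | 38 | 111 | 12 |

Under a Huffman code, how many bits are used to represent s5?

4

Repeatedly merge the two smallest:
combine s7(12), s5(38) → 50
combine 50, s4(60) → 110
combine s3(73), s1(79) → 152
combine 110, s6(111) → 221
combine s2(138), 152 → 290
combine 221, 290 → 511
The subtree containing s5 is merged 4 times, so code length = 4.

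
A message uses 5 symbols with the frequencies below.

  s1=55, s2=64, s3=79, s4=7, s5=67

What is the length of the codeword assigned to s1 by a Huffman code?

3

Repeatedly merge the two smallest:
combine s4(7), s1(55) → 62
combine 62, s2(64) → 126
combine s5(67), s3(79) → 146
combine 126, 146 → 272
The subtree containing s1 is merged 3 times, so code length = 3.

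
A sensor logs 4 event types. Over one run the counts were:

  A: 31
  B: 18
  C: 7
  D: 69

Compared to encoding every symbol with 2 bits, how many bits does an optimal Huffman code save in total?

44

Fixed-length: 2 bits × 125 symbols = 250 bits.
Huffman merges:
merge C(7) and B(18): 25
merge 25 and A(31): 56
merge 56 and D(69): 125
Huffman total = 25 + 56 + 125 = 206 bits.
Saving = 250 − 206 = 44 bits.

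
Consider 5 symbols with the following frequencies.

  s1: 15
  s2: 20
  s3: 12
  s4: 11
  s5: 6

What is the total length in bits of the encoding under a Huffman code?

145

Merge the two smallest weights repeatedly:
merge s5(6) and s4(11): 17
merge s3(12) and s1(15): 27
merge 17 and s2(20): 37
merge 27 and 37: 64
Total encoded bits = sum of merged weights = 17 + 27 + 37 + 64 = 145.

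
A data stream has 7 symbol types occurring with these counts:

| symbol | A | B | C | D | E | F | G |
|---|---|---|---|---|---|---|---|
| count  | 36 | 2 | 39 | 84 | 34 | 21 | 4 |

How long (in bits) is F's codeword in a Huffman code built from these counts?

Huffman merges, smallest pair first:
B(2) + G(4) → 6
6 + F(21) → 27
27 + E(34) → 61
A(36) + C(39) → 75
61 + 75 → 136
D(84) + 136 → 220
F sits 4 levels below the root, so its codeword is 4 bits.

4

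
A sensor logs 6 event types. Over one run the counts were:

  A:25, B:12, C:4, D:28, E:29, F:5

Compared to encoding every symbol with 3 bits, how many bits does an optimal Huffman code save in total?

73

Fixed-length: 3 bits × 103 symbols = 309 bits.
Huffman merges:
C(4) + F(5) → 9
9 + B(12) → 21
21 + A(25) → 46
D(28) + E(29) → 57
46 + 57 → 103
Huffman total = 9 + 21 + 46 + 57 + 103 = 236 bits.
Saving = 309 − 236 = 73 bits.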